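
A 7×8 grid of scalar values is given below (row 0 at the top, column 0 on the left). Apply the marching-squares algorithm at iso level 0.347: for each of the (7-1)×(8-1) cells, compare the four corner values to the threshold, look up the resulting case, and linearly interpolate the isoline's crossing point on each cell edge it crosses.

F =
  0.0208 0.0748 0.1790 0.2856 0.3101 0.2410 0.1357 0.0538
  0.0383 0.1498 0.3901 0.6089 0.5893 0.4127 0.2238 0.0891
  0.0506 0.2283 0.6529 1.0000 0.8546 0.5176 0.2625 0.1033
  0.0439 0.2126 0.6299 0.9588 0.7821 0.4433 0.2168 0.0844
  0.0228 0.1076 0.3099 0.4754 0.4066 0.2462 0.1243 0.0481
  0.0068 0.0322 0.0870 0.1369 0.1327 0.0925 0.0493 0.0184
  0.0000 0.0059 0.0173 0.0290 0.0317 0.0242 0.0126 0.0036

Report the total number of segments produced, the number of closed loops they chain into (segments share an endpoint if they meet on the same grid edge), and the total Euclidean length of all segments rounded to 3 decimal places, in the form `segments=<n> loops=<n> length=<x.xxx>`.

cell (0,1): code 0100 → (0.796,2.000)–(1.000,1.821)
cell (0,2): code 1100 → (0.190,3.000)–(0.796,2.000)
cell (0,3): code 1100 → (0.132,4.000)–(0.190,3.000)
cell (0,4): code 1100 → (0.617,5.000)–(0.132,4.000)
cell (0,5): code 1000 → (1.000,5.348)–(0.617,5.000)
cell (1,1): code 0110 → (1.000,1.821)–(2.000,1.280)
cell (1,5): code 1001 → (2.000,5.669)–(1.000,5.348)
cell (2,1): code 0110 → (2.000,1.280)–(3.000,1.322)
cell (2,5): code 1001 → (3.000,5.425)–(2.000,5.669)
cell (3,1): code 0010 → (3.000,1.322)–(3.884,2.000)
cell (3,2): code 0111 → (3.884,2.000)–(4.000,2.224)
cell (3,4): code 1011 → (4.000,4.372)–(3.489,5.000)
cell (3,5): code 0001 → (3.489,5.000)–(3.000,5.425)
cell (4,2): code 0010 → (4.000,2.224)–(4.379,3.000)
cell (4,3): code 0011 → (4.379,3.000)–(4.218,4.000)
cell (4,4): code 0001 → (4.218,4.000)–(4.000,4.372)
total: 16 segments, chained into 1 closed loop(s), length Σ = 13.420177

segments=16 loops=1 length=13.420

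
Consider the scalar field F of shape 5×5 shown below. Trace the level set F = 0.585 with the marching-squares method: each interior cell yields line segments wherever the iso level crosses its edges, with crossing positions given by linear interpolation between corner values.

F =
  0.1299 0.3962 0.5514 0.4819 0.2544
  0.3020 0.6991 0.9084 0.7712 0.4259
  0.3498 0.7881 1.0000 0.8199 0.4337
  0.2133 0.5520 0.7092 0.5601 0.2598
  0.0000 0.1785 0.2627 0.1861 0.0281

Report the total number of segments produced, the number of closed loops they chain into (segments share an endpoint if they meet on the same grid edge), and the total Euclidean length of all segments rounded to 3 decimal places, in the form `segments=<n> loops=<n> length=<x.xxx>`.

segments=12 loops=1 length=9.724

cell (0,0): code 0100 → (0.623,1.000)–(1.000,0.713)
cell (0,1): code 1100 → (0.094,2.000)–(0.623,1.000)
cell (0,2): code 1100 → (0.356,3.000)–(0.094,2.000)
cell (0,3): code 1000 → (1.000,3.539)–(0.356,3.000)
cell (1,0): code 0110 → (1.000,0.713)–(2.000,0.537)
cell (1,3): code 1001 → (2.000,3.608)–(1.000,3.539)
cell (2,0): code 0010 → (2.000,0.537)–(2.860,1.000)
cell (2,1): code 0111 → (2.860,1.000)–(3.000,1.210)
cell (2,2): code 1011 → (3.000,2.833)–(2.904,3.000)
cell (2,3): code 0001 → (2.904,3.000)–(2.000,3.608)
cell (3,1): code 0010 → (3.000,1.210)–(3.278,2.000)
cell (3,2): code 0001 → (3.278,2.000)–(3.000,2.833)
total: 12 segments, chained into 1 closed loop(s), length Σ = 9.723766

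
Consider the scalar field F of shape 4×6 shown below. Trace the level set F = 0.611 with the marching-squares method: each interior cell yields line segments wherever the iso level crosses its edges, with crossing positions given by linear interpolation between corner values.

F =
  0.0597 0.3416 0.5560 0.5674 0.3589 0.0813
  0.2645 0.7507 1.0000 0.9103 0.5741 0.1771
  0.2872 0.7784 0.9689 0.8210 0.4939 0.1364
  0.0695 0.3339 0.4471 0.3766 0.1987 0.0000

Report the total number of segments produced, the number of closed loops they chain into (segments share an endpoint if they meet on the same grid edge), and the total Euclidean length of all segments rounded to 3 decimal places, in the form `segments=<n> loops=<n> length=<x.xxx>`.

segments=10 loops=1 length=9.233

cell (0,0): code 0100 → (0.659,1.000)–(1.000,0.713)
cell (0,1): code 1100 → (0.124,2.000)–(0.659,1.000)
cell (0,2): code 1100 → (0.127,3.000)–(0.124,2.000)
cell (0,3): code 1000 → (1.000,3.890)–(0.127,3.000)
cell (1,0): code 0110 → (1.000,0.713)–(2.000,0.659)
cell (1,3): code 1001 → (2.000,3.642)–(1.000,3.890)
cell (2,0): code 0010 → (2.000,0.659)–(2.377,1.000)
cell (2,1): code 0011 → (2.377,1.000)–(2.686,2.000)
cell (2,2): code 0011 → (2.686,2.000)–(2.473,3.000)
cell (2,3): code 0001 → (2.473,3.000)–(2.000,3.642)
total: 10 segments, chained into 1 closed loop(s), length Σ = 9.233093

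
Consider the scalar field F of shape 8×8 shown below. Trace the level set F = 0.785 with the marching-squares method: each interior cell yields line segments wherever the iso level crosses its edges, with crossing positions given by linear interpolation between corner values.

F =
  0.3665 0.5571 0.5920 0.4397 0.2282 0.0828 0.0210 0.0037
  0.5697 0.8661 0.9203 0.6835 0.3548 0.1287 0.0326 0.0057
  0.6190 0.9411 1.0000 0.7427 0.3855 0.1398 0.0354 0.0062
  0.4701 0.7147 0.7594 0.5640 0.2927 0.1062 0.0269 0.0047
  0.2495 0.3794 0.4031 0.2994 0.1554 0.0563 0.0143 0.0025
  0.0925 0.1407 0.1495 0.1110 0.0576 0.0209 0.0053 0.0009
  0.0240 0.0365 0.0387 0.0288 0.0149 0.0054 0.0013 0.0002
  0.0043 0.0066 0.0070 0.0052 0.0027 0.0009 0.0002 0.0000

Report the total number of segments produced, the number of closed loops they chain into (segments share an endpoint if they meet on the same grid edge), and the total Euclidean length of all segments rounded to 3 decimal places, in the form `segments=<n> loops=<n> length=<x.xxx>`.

cell (0,0): code 0100 → (0.738,1.000)–(1.000,0.726)
cell (0,1): code 1100 → (0.588,2.000)–(0.738,1.000)
cell (0,2): code 1000 → (1.000,2.571)–(0.588,2.000)
cell (1,0): code 0110 → (1.000,0.726)–(2.000,0.515)
cell (1,2): code 1001 → (2.000,2.836)–(1.000,2.571)
cell (2,0): code 0010 → (2.000,0.515)–(2.689,1.000)
cell (2,1): code 0011 → (2.689,1.000)–(2.894,2.000)
cell (2,2): code 0001 → (2.894,2.000)–(2.000,2.836)
total: 8 segments, chained into 1 closed loop(s), length Σ = 7.237920

segments=8 loops=1 length=7.238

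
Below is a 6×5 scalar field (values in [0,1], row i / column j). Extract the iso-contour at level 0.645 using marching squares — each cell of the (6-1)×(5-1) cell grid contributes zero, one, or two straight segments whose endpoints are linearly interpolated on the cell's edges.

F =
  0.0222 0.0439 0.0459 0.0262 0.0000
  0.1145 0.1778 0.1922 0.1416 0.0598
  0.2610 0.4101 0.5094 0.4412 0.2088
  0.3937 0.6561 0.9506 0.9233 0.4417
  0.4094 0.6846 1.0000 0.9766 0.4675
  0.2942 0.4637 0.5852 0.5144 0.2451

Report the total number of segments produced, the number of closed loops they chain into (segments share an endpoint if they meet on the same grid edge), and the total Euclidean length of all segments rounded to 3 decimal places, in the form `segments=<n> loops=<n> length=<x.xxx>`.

segments=10 loops=1 length=8.500

cell (2,0): code 0100 → (2.955,1.000)–(3.000,0.958)
cell (2,1): code 1100 → (2.307,2.000)–(2.955,1.000)
cell (2,2): code 1100 → (2.423,3.000)–(2.307,2.000)
cell (2,3): code 1000 → (3.000,3.578)–(2.423,3.000)
cell (3,0): code 0110 → (3.000,0.958)–(4.000,0.856)
cell (3,3): code 1001 → (4.000,3.651)–(3.000,3.578)
cell (4,0): code 0010 → (4.000,0.856)–(4.179,1.000)
cell (4,1): code 0011 → (4.179,1.000)–(4.856,2.000)
cell (4,2): code 0011 → (4.856,2.000)–(4.717,3.000)
cell (4,3): code 0001 → (4.717,3.000)–(4.000,3.651)
total: 10 segments, chained into 1 closed loop(s), length Σ = 8.500255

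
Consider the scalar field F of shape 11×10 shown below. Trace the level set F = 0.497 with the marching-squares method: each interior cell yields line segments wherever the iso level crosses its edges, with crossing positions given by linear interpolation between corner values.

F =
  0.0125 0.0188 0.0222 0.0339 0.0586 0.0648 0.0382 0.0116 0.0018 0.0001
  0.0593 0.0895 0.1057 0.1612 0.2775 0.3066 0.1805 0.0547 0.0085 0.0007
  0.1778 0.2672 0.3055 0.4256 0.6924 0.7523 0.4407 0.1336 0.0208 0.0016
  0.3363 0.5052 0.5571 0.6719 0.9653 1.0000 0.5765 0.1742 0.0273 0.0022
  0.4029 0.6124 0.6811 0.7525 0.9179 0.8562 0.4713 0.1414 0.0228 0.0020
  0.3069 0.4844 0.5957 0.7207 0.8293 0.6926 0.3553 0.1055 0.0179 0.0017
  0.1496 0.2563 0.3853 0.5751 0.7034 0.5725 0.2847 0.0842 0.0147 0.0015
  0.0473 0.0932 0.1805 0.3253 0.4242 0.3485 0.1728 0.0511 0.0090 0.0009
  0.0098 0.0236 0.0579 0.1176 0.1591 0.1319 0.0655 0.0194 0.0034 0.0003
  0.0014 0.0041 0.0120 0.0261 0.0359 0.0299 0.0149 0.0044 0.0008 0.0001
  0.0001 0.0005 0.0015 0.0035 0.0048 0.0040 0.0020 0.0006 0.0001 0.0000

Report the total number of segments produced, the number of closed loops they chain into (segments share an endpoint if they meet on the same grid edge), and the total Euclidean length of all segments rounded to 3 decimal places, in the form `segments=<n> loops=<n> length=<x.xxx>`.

cell (1,3): code 0100 → (1.529,4.000)–(2.000,3.268)
cell (1,4): code 1100 → (1.427,5.000)–(1.529,4.000)
cell (1,5): code 1000 → (2.000,5.819)–(1.427,5.000)
cell (2,0): code 0100 → (2.966,1.000)–(3.000,0.951)
cell (2,1): code 1100 → (2.761,2.000)–(2.966,1.000)
cell (2,2): code 1100 → (2.290,3.000)–(2.761,2.000)
cell (2,3): code 1110 → (2.000,3.268)–(2.290,3.000)
cell (2,5): code 1101 → (2.415,6.000)–(2.000,5.819)
cell (2,6): code 1000 → (3.000,6.198)–(2.415,6.000)
cell (3,0): code 0110 → (3.000,0.951)–(4.000,0.449)
cell (3,5): code 1011 → (4.000,5.933)–(3.756,6.000)
cell (3,6): code 0001 → (3.756,6.000)–(3.000,6.198)
cell (4,0): code 0010 → (4.000,0.449)–(4.902,1.000)
cell (4,1): code 0111 → (4.902,1.000)–(5.000,1.113)
cell (4,5): code 1001 → (5.000,5.580)–(4.000,5.933)
cell (5,1): code 0010 → (5.000,1.113)–(5.469,2.000)
cell (5,2): code 0111 → (5.469,2.000)–(6.000,2.589)
cell (5,5): code 1001 → (6.000,5.262)–(5.000,5.580)
cell (6,2): code 0010 → (6.000,2.589)–(6.313,3.000)
cell (6,3): code 0011 → (6.313,3.000)–(6.739,4.000)
cell (6,4): code 0011 → (6.739,4.000)–(6.337,5.000)
cell (6,5): code 0001 → (6.337,5.000)–(6.000,5.262)
total: 22 segments, chained into 1 closed loop(s), length Σ = 16.900466

segments=22 loops=1 length=16.900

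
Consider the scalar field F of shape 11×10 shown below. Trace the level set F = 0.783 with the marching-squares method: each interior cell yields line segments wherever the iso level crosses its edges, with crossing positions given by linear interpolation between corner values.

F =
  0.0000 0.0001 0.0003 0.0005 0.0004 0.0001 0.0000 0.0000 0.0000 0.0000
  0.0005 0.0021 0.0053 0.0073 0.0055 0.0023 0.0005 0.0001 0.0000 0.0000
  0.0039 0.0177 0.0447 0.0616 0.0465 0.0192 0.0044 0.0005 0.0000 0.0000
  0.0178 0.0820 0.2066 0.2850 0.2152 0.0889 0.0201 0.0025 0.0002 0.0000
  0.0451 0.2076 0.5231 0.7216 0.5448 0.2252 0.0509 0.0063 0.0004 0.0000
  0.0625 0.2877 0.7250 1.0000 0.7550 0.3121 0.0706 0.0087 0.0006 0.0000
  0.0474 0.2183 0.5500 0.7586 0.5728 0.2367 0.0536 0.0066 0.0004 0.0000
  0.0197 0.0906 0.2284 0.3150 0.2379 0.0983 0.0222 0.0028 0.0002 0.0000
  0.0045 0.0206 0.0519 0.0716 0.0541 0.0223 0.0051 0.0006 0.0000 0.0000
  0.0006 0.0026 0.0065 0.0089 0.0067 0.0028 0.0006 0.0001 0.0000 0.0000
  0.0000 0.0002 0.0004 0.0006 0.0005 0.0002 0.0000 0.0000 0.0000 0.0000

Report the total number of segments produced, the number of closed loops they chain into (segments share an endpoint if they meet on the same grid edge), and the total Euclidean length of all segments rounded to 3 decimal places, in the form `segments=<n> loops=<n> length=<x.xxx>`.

cell (4,2): code 0100 → (4.221,3.000)–(5.000,2.211)
cell (4,3): code 1000 → (5.000,3.886)–(4.221,3.000)
cell (5,2): code 0010 → (5.000,2.211)–(5.899,3.000)
cell (5,3): code 0001 → (5.899,3.000)–(5.000,3.886)
total: 4 segments, chained into 1 closed loop(s), length Σ = 4.747090

segments=4 loops=1 length=4.747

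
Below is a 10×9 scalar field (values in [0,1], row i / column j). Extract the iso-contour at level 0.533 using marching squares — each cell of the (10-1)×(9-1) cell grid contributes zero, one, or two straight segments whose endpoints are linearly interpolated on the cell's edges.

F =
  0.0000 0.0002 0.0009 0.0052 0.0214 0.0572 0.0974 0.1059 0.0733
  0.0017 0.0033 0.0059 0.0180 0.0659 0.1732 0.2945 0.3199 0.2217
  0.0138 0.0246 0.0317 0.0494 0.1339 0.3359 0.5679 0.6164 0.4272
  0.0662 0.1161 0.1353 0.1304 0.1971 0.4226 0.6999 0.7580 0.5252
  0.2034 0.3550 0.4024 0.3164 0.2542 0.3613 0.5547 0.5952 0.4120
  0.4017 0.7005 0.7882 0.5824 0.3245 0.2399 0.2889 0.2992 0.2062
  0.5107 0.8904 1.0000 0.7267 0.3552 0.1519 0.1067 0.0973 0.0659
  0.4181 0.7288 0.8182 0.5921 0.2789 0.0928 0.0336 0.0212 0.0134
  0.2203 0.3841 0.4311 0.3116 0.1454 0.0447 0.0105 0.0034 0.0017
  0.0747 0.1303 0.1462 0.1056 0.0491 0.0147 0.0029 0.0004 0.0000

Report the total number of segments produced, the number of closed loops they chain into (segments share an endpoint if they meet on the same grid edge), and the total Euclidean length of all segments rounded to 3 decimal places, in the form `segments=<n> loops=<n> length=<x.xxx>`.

segments=22 loops=2 length=18.429

cell (1,5): code 0100 → (1.872,6.000)–(2.000,5.850)
cell (1,6): code 1100 → (1.719,7.000)–(1.872,6.000)
cell (1,7): code 1000 → (2.000,7.441)–(1.719,7.000)
cell (2,5): code 0110 → (2.000,5.850)–(3.000,5.398)
cell (2,7): code 1001 → (3.000,7.966)–(2.000,7.441)
cell (3,5): code 0110 → (3.000,5.398)–(4.000,5.888)
cell (3,7): code 1001 → (4.000,7.340)–(3.000,7.966)
cell (4,0): code 0100 → (4.515,1.000)–(5.000,0.439)
cell (4,1): code 1100 → (4.339,2.000)–(4.515,1.000)
cell (4,2): code 1100 → (4.814,3.000)–(4.339,2.000)
cell (4,3): code 1000 → (5.000,3.192)–(4.814,3.000)
cell (4,5): code 0010 → (4.000,5.888)–(4.082,6.000)
cell (4,6): code 0011 → (4.082,6.000)–(4.210,7.000)
cell (4,7): code 0001 → (4.210,7.000)–(4.000,7.340)
cell (5,0): code 0110 → (5.000,0.439)–(6.000,0.059)
cell (5,3): code 1001 → (6.000,3.521)–(5.000,3.192)
cell (6,0): code 0110 → (6.000,0.059)–(7.000,0.370)
cell (6,3): code 1001 → (7.000,3.189)–(6.000,3.521)
cell (7,0): code 0010 → (7.000,0.370)–(7.568,1.000)
cell (7,1): code 0011 → (7.568,1.000)–(7.737,2.000)
cell (7,2): code 0011 → (7.737,2.000)–(7.211,3.000)
cell (7,3): code 0001 → (7.211,3.000)–(7.000,3.189)
total: 22 segments, chained into 2 closed loop(s), length Σ = 18.429199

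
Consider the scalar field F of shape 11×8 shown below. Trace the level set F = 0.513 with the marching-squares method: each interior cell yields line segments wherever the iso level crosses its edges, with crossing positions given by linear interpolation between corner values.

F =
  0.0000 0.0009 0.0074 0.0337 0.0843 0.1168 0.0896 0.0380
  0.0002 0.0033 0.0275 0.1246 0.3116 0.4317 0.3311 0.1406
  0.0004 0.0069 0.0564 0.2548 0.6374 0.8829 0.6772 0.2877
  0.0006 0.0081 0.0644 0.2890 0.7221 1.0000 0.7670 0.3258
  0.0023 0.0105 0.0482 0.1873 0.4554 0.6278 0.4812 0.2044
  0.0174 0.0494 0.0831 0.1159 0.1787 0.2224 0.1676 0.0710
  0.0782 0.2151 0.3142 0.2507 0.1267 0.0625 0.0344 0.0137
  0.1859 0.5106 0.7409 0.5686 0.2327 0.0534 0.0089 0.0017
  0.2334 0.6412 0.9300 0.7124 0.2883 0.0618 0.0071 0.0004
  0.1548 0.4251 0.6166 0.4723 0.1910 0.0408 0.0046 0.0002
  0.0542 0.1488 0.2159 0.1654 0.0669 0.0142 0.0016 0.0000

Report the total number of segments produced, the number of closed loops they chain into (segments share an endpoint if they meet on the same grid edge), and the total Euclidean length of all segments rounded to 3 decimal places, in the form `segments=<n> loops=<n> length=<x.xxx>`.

cell (1,3): code 0100 → (1.618,4.000)–(2.000,3.675)
cell (1,4): code 1100 → (1.180,5.000)–(1.618,4.000)
cell (1,5): code 1100 → (1.526,6.000)–(1.180,5.000)
cell (1,6): code 1000 → (2.000,6.422)–(1.526,6.000)
cell (2,3): code 0110 → (2.000,3.675)–(3.000,3.517)
cell (2,6): code 1001 → (3.000,6.576)–(2.000,6.422)
cell (3,3): code 0010 → (3.000,3.517)–(3.784,4.000)
cell (3,4): code 0111 → (3.784,4.000)–(4.000,4.334)
cell (3,5): code 1011 → (4.000,5.783)–(3.889,6.000)
cell (3,6): code 0001 → (3.889,6.000)–(3.000,6.576)
cell (4,4): code 0010 → (4.000,4.334)–(4.283,5.000)
cell (4,5): code 0001 → (4.283,5.000)–(4.000,5.783)
cell (6,1): code 0100 → (6.466,2.000)–(7.000,1.010)
cell (6,2): code 1100 → (6.825,3.000)–(6.466,2.000)
cell (6,3): code 1000 → (7.000,3.166)–(6.825,3.000)
cell (7,0): code 0100 → (7.018,1.000)–(8.000,0.686)
cell (7,1): code 1110 → (7.000,1.010)–(7.018,1.000)
cell (7,3): code 1001 → (8.000,3.470)–(7.000,3.166)
cell (8,0): code 0010 → (8.000,0.686)–(8.593,1.000)
cell (8,1): code 0111 → (8.593,1.000)–(9.000,1.459)
cell (8,2): code 1011 → (9.000,2.718)–(8.830,3.000)
cell (8,3): code 0001 → (8.830,3.000)–(8.000,3.470)
cell (9,1): code 0010 → (9.000,1.459)–(9.259,2.000)
cell (9,2): code 0001 → (9.259,2.000)–(9.000,2.718)
total: 24 segments, chained into 2 closed loop(s), length Σ = 17.943513

segments=24 loops=2 length=17.944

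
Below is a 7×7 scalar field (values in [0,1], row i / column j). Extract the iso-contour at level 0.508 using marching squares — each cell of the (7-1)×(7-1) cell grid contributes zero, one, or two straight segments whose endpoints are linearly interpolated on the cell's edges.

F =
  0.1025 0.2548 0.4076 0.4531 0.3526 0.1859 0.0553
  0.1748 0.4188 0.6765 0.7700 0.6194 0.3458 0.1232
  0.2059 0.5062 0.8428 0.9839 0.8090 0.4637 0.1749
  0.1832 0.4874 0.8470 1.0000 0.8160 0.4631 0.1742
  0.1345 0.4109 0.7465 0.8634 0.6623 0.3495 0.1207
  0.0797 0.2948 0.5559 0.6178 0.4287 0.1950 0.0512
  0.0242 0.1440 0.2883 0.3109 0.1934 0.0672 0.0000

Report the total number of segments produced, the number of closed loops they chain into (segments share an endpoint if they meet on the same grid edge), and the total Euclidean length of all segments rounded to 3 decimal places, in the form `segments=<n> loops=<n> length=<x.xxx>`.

segments=16 loops=1 length=14.294

cell (0,1): code 0100 → (0.373,2.000)–(1.000,1.346)
cell (0,2): code 1100 → (0.173,3.000)–(0.373,2.000)
cell (0,3): code 1100 → (0.582,4.000)–(0.173,3.000)
cell (0,4): code 1000 → (1.000,4.407)–(0.582,4.000)
cell (1,1): code 0110 → (1.000,1.346)–(2.000,1.005)
cell (1,4): code 1001 → (2.000,4.872)–(1.000,4.407)
cell (2,1): code 0110 → (2.000,1.005)–(3.000,1.057)
cell (2,4): code 1001 → (3.000,4.873)–(2.000,4.872)
cell (3,1): code 0110 → (3.000,1.057)–(4.000,1.289)
cell (3,4): code 1001 → (4.000,4.493)–(3.000,4.873)
cell (4,1): code 0110 → (4.000,1.289)–(5.000,1.817)
cell (4,3): code 1011 → (5.000,3.581)–(4.661,4.000)
cell (4,4): code 0001 → (4.661,4.000)–(4.000,4.493)
cell (5,1): code 0010 → (5.000,1.817)–(5.179,2.000)
cell (5,2): code 0011 → (5.179,2.000)–(5.358,3.000)
cell (5,3): code 0001 → (5.358,3.000)–(5.000,3.581)
total: 16 segments, chained into 1 closed loop(s), length Σ = 14.294360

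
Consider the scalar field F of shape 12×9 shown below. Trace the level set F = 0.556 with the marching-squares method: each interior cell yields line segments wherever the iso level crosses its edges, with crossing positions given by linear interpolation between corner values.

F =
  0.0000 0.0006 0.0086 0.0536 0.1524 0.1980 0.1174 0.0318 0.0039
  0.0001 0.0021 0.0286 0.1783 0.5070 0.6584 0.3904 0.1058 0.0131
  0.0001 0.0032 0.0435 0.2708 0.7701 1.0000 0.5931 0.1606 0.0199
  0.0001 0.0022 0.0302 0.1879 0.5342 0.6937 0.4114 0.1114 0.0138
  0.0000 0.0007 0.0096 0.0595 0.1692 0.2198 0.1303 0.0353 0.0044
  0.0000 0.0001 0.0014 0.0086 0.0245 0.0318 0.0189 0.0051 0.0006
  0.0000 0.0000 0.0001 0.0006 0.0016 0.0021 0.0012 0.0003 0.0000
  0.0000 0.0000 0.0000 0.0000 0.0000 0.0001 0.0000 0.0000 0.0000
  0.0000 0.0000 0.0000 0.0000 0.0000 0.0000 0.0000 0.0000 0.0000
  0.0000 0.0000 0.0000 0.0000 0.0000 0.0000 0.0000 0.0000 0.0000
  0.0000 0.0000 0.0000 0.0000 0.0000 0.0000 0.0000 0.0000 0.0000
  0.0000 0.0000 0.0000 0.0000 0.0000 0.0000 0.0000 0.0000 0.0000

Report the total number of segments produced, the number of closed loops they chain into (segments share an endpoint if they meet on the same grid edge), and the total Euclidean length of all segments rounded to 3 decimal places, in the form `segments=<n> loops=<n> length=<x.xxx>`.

cell (0,4): code 0100 → (0.778,5.000)–(1.000,4.324)
cell (0,5): code 1000 → (1.000,5.382)–(0.778,5.000)
cell (1,3): code 0100 → (1.186,4.000)–(2.000,3.571)
cell (1,4): code 1110 → (1.000,4.324)–(1.186,4.000)
cell (1,5): code 1101 → (1.817,6.000)–(1.000,5.382)
cell (1,6): code 1000 → (2.000,6.086)–(1.817,6.000)
cell (2,3): code 0010 → (2.000,3.571)–(2.908,4.000)
cell (2,4): code 0111 → (2.908,4.000)–(3.000,4.137)
cell (2,5): code 1011 → (3.000,5.488)–(2.204,6.000)
cell (2,6): code 0001 → (2.204,6.000)–(2.000,6.086)
cell (3,4): code 0010 → (3.000,4.137)–(3.291,5.000)
cell (3,5): code 0001 → (3.291,5.000)–(3.000,5.488)
total: 12 segments, chained into 1 closed loop(s), length Σ = 7.489118

segments=12 loops=1 length=7.489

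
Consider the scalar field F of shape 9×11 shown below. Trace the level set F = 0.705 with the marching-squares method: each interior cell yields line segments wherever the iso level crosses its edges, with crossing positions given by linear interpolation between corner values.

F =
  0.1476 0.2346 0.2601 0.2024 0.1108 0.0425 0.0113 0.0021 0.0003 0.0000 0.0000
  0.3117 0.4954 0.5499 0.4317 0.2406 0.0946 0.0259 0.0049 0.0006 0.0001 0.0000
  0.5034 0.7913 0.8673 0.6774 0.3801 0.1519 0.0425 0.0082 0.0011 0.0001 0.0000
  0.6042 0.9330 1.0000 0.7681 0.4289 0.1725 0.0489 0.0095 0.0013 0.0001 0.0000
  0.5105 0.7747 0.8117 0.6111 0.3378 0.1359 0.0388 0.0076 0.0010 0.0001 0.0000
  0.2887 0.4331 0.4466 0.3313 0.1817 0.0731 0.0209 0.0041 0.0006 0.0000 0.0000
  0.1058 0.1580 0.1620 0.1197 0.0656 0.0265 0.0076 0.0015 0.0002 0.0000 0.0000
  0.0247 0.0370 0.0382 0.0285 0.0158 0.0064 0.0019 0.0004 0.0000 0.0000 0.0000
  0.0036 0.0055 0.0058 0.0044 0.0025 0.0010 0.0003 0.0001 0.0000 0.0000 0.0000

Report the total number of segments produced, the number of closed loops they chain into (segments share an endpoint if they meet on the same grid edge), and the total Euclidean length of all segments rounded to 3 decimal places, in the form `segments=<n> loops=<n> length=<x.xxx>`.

segments=12 loops=1 length=8.805

cell (1,0): code 0100 → (1.708,1.000)–(2.000,0.700)
cell (1,1): code 1100 → (1.489,2.000)–(1.708,1.000)
cell (1,2): code 1000 → (2.000,2.855)–(1.489,2.000)
cell (2,0): code 0110 → (2.000,0.700)–(3.000,0.307)
cell (2,2): code 1101 → (2.304,3.000)–(2.000,2.855)
cell (2,3): code 1000 → (3.000,3.186)–(2.304,3.000)
cell (3,0): code 0110 → (3.000,0.307)–(4.000,0.736)
cell (3,2): code 1011 → (4.000,2.532)–(3.402,3.000)
cell (3,3): code 0001 → (3.402,3.000)–(3.000,3.186)
cell (4,0): code 0010 → (4.000,0.736)–(4.204,1.000)
cell (4,1): code 0011 → (4.204,1.000)–(4.292,2.000)
cell (4,2): code 0001 → (4.292,2.000)–(4.000,2.532)
total: 12 segments, chained into 1 closed loop(s), length Σ = 8.805136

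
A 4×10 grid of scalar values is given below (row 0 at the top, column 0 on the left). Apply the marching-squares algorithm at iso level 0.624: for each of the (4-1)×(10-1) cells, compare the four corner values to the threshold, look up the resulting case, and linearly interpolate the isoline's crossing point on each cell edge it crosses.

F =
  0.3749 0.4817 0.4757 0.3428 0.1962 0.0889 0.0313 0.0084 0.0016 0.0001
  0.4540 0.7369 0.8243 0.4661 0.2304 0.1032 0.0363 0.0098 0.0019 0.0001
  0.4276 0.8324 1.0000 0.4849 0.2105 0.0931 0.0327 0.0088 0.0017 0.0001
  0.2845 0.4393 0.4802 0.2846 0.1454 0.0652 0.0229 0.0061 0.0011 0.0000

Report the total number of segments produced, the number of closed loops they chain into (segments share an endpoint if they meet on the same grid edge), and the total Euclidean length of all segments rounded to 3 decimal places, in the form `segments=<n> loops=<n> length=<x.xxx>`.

segments=8 loops=1 length=7.213

cell (0,0): code 0100 → (0.558,1.000)–(1.000,0.601)
cell (0,1): code 1100 → (0.425,2.000)–(0.558,1.000)
cell (0,2): code 1000 → (1.000,2.559)–(0.425,2.000)
cell (1,0): code 0110 → (1.000,0.601)–(2.000,0.485)
cell (1,2): code 1001 → (2.000,2.730)–(1.000,2.559)
cell (2,0): code 0010 → (2.000,0.485)–(2.530,1.000)
cell (2,1): code 0011 → (2.530,1.000)–(2.723,2.000)
cell (2,2): code 0001 → (2.723,2.000)–(2.000,2.730)
total: 8 segments, chained into 1 closed loop(s), length Σ = 7.212557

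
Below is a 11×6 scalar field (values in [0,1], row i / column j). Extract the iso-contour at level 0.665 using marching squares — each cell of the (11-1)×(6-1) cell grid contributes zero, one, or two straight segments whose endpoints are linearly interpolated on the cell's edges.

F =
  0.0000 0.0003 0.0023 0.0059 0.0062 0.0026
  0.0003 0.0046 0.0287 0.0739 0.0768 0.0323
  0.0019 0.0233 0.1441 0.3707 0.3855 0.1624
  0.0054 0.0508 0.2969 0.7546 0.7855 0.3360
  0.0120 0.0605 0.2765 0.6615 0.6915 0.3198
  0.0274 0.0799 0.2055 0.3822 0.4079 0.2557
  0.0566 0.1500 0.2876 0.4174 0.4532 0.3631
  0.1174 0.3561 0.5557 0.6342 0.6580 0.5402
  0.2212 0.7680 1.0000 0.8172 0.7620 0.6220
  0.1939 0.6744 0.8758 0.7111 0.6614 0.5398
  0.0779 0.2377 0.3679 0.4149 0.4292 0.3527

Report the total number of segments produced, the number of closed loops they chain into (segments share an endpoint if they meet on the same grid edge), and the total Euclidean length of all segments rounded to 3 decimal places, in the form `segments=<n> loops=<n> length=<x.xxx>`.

segments=20 loops=2 length=14.802

cell (2,2): code 0100 → (2.767,3.000)–(3.000,2.804)
cell (2,3): code 1100 → (2.699,4.000)–(2.767,3.000)
cell (2,4): code 1000 → (3.000,4.268)–(2.699,4.000)
cell (3,2): code 0010 → (3.000,2.804)–(3.962,3.000)
cell (3,3): code 0111 → (3.962,3.000)–(4.000,3.117)
cell (3,4): code 1001 → (4.000,4.071)–(3.000,4.268)
cell (4,3): code 0010 → (4.000,3.117)–(4.093,4.000)
cell (4,4): code 0001 → (4.093,4.000)–(4.000,4.071)
cell (7,0): code 0100 → (7.750,1.000)–(8.000,0.812)
cell (7,1): code 1100 → (7.246,2.000)–(7.750,1.000)
cell (7,2): code 1100 → (7.168,3.000)–(7.246,2.000)
cell (7,3): code 1100 → (7.067,4.000)–(7.168,3.000)
cell (7,4): code 1000 → (8.000,4.693)–(7.067,4.000)
cell (8,0): code 0110 → (8.000,0.812)–(9.000,0.980)
cell (8,3): code 1011 → (9.000,3.928)–(8.964,4.000)
cell (8,4): code 0001 → (8.964,4.000)–(8.000,4.693)
cell (9,0): code 0010 → (9.000,0.980)–(9.022,1.000)
cell (9,1): code 0011 → (9.022,1.000)–(9.415,2.000)
cell (9,2): code 0011 → (9.415,2.000)–(9.156,3.000)
cell (9,3): code 0001 → (9.156,3.000)–(9.000,3.928)
total: 20 segments, chained into 2 closed loop(s), length Σ = 14.802324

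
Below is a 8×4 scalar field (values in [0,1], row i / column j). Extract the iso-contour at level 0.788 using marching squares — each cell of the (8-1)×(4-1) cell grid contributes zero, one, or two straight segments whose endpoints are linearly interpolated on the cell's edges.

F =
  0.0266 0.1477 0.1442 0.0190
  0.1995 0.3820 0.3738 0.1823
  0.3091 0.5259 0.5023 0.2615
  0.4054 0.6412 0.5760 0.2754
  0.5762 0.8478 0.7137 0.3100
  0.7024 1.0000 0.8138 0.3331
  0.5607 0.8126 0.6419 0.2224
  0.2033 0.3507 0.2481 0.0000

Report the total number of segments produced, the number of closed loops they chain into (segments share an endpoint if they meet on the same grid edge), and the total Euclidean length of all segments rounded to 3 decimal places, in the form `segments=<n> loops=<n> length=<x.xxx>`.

cell (3,0): code 0100 → (3.711,1.000)–(4.000,0.780)
cell (3,1): code 1000 → (4.000,1.446)–(3.711,1.000)
cell (4,0): code 0110 → (4.000,0.780)–(5.000,0.288)
cell (4,1): code 1101 → (4.742,2.000)–(4.000,1.446)
cell (4,2): code 1000 → (5.000,2.054)–(4.742,2.000)
cell (5,0): code 0110 → (5.000,0.288)–(6.000,0.902)
cell (5,1): code 1011 → (6.000,1.144)–(5.150,2.000)
cell (5,2): code 0001 → (5.150,2.000)–(5.000,2.054)
cell (6,0): code 0010 → (6.000,0.902)–(6.053,1.000)
cell (6,1): code 0001 → (6.053,1.000)–(6.000,1.144)
total: 10 segments, chained into 1 closed loop(s), length Σ = 6.003678

segments=10 loops=1 length=6.004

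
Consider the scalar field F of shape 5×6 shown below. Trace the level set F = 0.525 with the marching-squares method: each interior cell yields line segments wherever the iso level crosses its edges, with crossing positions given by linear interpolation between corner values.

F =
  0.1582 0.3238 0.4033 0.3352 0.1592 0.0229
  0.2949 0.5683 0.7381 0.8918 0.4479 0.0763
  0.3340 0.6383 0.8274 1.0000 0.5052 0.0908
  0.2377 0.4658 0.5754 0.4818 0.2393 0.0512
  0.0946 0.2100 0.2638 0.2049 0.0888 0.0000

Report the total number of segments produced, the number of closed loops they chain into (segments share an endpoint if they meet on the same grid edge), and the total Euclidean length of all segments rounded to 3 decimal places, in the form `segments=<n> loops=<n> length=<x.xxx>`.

segments=12 loops=1 length=9.668

cell (0,0): code 0100 → (0.823,1.000)–(1.000,0.842)
cell (0,1): code 1100 → (0.364,2.000)–(0.823,1.000)
cell (0,2): code 1100 → (0.341,3.000)–(0.364,2.000)
cell (0,3): code 1000 → (1.000,3.826)–(0.341,3.000)
cell (1,0): code 0110 → (1.000,0.842)–(2.000,0.628)
cell (1,3): code 1001 → (2.000,3.960)–(1.000,3.826)
cell (2,0): code 0010 → (2.000,0.628)–(2.657,1.000)
cell (2,1): code 0111 → (2.657,1.000)–(3.000,1.540)
cell (2,2): code 1011 → (3.000,2.538)–(2.917,3.000)
cell (2,3): code 0001 → (2.917,3.000)–(2.000,3.960)
cell (3,1): code 0010 → (3.000,1.540)–(3.162,2.000)
cell (3,2): code 0001 → (3.162,2.000)–(3.000,2.538)
total: 12 segments, chained into 1 closed loop(s), length Σ = 9.667743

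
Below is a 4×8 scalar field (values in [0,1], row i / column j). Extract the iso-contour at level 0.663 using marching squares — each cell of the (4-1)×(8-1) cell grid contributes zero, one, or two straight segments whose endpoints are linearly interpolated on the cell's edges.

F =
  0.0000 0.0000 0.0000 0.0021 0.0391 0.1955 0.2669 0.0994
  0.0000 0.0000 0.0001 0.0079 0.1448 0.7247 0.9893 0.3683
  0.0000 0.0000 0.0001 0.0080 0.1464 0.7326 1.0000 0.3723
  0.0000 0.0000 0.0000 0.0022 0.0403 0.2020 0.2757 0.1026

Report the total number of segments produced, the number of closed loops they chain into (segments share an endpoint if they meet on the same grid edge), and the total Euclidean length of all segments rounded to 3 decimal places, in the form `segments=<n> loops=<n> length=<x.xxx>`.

cell (0,4): code 0100 → (0.883,5.000)–(1.000,4.894)
cell (0,5): code 1100 → (0.548,6.000)–(0.883,5.000)
cell (0,6): code 1000 → (1.000,6.525)–(0.548,6.000)
cell (1,4): code 0110 → (1.000,4.894)–(2.000,4.881)
cell (1,6): code 1001 → (2.000,6.537)–(1.000,6.525)
cell (2,4): code 0010 → (2.000,4.881)–(2.131,5.000)
cell (2,5): code 0011 → (2.131,5.000)–(2.465,6.000)
cell (2,6): code 0001 → (2.465,6.000)–(2.000,6.537)
total: 8 segments, chained into 1 closed loop(s), length Σ = 5.847239

segments=8 loops=1 length=5.847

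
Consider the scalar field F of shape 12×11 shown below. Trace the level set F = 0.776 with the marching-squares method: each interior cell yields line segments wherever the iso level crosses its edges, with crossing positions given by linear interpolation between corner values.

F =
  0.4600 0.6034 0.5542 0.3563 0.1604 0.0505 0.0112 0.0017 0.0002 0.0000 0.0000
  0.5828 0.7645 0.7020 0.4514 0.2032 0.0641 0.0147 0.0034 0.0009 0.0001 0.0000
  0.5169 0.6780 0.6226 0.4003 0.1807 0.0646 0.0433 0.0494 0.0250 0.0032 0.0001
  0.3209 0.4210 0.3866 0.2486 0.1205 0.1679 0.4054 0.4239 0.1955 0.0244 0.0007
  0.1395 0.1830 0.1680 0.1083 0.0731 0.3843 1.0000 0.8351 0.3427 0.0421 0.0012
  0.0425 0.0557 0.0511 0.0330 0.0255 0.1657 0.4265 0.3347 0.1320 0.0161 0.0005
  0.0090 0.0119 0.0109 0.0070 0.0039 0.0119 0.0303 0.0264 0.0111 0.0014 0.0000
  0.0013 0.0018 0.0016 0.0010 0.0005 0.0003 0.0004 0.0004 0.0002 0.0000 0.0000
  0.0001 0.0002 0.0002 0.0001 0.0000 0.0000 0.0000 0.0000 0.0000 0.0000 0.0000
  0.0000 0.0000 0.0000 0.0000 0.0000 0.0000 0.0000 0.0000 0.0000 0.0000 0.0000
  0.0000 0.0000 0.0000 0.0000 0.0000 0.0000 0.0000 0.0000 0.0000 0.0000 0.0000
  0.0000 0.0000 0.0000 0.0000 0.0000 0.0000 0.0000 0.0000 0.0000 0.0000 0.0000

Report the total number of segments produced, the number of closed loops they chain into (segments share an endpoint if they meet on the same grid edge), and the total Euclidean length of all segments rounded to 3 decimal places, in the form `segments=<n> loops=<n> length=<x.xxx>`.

segments=6 loops=1 length=3.476

cell (3,5): code 0100 → (3.623,6.000)–(4.000,5.636)
cell (3,6): code 1100 → (3.856,7.000)–(3.623,6.000)
cell (3,7): code 1000 → (4.000,7.120)–(3.856,7.000)
cell (4,5): code 0010 → (4.000,5.636)–(4.391,6.000)
cell (4,6): code 0011 → (4.391,6.000)–(4.118,7.000)
cell (4,7): code 0001 → (4.118,7.000)–(4.000,7.120)
total: 6 segments, chained into 1 closed loop(s), length Σ = 3.476377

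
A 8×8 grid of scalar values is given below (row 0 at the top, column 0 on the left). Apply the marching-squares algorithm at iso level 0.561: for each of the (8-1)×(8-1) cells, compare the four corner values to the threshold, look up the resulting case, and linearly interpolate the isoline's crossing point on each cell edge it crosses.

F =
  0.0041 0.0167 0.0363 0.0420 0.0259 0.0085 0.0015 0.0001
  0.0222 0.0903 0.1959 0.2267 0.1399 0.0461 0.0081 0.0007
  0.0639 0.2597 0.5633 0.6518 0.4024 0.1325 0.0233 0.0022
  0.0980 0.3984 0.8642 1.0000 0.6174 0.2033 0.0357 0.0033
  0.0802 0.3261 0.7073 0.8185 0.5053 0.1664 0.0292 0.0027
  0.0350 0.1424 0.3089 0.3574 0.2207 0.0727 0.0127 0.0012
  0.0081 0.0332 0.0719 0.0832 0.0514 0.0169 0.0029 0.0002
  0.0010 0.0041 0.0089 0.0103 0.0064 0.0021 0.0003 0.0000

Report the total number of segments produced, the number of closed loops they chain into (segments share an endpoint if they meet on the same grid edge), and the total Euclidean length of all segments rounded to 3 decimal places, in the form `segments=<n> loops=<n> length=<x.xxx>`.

cell (1,1): code 0100 → (1.994,2.000)–(2.000,1.992)
cell (1,2): code 1100 → (1.786,3.000)–(1.994,2.000)
cell (1,3): code 1000 → (2.000,3.364)–(1.786,3.000)
cell (2,1): code 0110 → (2.000,1.992)–(3.000,1.349)
cell (2,3): code 1101 → (2.738,4.000)–(2.000,3.364)
cell (2,4): code 1000 → (3.000,4.136)–(2.738,4.000)
cell (3,1): code 0110 → (3.000,1.349)–(4.000,1.616)
cell (3,3): code 1011 → (4.000,3.822)–(3.503,4.000)
cell (3,4): code 0001 → (3.503,4.000)–(3.000,4.136)
cell (4,1): code 0010 → (4.000,1.616)–(4.367,2.000)
cell (4,2): code 0011 → (4.367,2.000)–(4.558,3.000)
cell (4,3): code 0001 → (4.558,3.000)–(4.000,3.822)
total: 12 segments, chained into 1 closed loop(s), length Σ = 8.539013

segments=12 loops=1 length=8.539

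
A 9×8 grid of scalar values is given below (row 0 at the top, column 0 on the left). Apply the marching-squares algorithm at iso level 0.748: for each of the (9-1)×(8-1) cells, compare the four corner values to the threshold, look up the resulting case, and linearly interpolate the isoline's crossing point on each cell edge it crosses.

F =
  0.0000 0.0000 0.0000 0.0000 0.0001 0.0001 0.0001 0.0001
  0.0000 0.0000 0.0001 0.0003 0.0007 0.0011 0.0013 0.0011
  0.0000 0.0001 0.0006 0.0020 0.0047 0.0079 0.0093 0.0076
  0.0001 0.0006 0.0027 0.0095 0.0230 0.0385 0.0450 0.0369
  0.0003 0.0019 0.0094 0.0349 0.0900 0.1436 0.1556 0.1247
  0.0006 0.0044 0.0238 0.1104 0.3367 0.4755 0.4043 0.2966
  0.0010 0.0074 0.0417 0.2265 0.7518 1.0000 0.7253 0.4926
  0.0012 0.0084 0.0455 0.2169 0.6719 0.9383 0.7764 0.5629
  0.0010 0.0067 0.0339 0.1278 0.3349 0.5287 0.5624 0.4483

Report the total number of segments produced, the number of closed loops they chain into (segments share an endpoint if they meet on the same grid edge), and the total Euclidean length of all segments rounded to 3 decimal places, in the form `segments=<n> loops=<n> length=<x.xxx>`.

cell (5,3): code 0100 → (5.991,4.000)–(6.000,3.993)
cell (5,4): code 1100 → (5.520,5.000)–(5.991,4.000)
cell (5,5): code 1000 → (6.000,5.917)–(5.520,5.000)
cell (6,3): code 0010 → (6.000,3.993)–(6.048,4.000)
cell (6,4): code 0111 → (6.048,4.000)–(7.000,4.286)
cell (6,5): code 1101 → (6.444,6.000)–(6.000,5.917)
cell (6,6): code 1000 → (7.000,6.133)–(6.444,6.000)
cell (7,4): code 0010 → (7.000,4.286)–(7.465,5.000)
cell (7,5): code 0011 → (7.465,5.000)–(7.133,6.000)
cell (7,6): code 0001 → (7.133,6.000)–(7.000,6.133)
total: 10 segments, chained into 1 closed loop(s), length Σ = 6.312185

segments=10 loops=1 length=6.312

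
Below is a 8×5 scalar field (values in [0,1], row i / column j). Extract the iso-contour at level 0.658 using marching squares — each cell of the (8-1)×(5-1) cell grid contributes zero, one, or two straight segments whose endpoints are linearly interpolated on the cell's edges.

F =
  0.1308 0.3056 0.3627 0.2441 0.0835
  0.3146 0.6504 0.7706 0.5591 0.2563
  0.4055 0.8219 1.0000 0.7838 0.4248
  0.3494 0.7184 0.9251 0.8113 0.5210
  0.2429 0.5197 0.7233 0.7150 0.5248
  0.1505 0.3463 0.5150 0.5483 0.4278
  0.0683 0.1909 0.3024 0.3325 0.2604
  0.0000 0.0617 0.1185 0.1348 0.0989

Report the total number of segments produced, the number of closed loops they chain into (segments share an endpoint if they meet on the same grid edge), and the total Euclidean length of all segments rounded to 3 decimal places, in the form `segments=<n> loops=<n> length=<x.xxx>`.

cell (0,1): code 0100 → (0.724,2.000)–(1.000,1.063)
cell (0,2): code 1000 → (1.000,2.532)–(0.724,2.000)
cell (1,0): code 0100 → (1.044,1.000)–(2.000,0.606)
cell (1,1): code 1110 → (1.000,1.063)–(1.044,1.000)
cell (1,2): code 1101 → (1.440,3.000)–(1.000,2.532)
cell (1,3): code 1000 → (2.000,3.350)–(1.440,3.000)
cell (2,0): code 0110 → (2.000,0.606)–(3.000,0.836)
cell (2,3): code 1001 → (3.000,3.528)–(2.000,3.350)
cell (3,0): code 0010 → (3.000,0.836)–(3.304,1.000)
cell (3,1): code 0111 → (3.304,1.000)–(4.000,1.679)
cell (3,3): code 1001 → (4.000,3.300)–(3.000,3.528)
cell (4,1): code 0010 → (4.000,1.679)–(4.313,2.000)
cell (4,2): code 0011 → (4.313,2.000)–(4.342,3.000)
cell (4,3): code 0001 → (4.342,3.000)–(4.000,3.300)
total: 14 segments, chained into 1 closed loop(s), length Σ = 10.278597

segments=14 loops=1 length=10.279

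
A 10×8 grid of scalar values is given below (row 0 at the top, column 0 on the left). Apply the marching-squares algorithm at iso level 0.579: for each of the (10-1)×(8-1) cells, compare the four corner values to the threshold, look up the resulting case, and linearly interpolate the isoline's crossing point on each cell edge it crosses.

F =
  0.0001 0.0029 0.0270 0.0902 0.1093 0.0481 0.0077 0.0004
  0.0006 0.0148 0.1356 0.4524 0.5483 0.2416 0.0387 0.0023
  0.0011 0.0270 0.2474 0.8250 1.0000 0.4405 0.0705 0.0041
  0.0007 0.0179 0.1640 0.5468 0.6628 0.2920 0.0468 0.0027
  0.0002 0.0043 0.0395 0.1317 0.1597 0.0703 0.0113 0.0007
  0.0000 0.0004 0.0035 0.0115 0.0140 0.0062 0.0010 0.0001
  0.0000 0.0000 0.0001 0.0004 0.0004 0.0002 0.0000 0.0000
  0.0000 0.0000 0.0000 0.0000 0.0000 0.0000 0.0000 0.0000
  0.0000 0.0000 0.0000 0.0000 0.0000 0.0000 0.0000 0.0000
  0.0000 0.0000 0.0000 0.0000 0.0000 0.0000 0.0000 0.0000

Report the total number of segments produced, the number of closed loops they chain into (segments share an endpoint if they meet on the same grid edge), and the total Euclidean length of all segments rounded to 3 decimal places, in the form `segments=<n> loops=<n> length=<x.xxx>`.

cell (1,2): code 0100 → (1.340,3.000)–(2.000,2.574)
cell (1,3): code 1100 → (1.068,4.000)–(1.340,3.000)
cell (1,4): code 1000 → (2.000,4.752)–(1.068,4.000)
cell (2,2): code 0010 → (2.000,2.574)–(2.884,3.000)
cell (2,3): code 0111 → (2.884,3.000)–(3.000,3.278)
cell (2,4): code 1001 → (3.000,4.226)–(2.000,4.752)
cell (3,3): code 0010 → (3.000,3.278)–(3.167,4.000)
cell (3,4): code 0001 → (3.167,4.000)–(3.000,4.226)
total: 8 segments, chained into 1 closed loop(s), length Σ = 6.454284

segments=8 loops=1 length=6.454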